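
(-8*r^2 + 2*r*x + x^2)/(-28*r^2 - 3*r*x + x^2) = (-2*r + x)/(-7*r + x)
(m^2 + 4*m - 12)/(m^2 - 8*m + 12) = (m + 6)/(m - 6)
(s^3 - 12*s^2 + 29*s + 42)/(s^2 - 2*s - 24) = (s^2 - 6*s - 7)/(s + 4)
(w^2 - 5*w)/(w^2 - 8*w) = (w - 5)/(w - 8)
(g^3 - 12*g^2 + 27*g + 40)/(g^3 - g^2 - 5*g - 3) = (g^2 - 13*g + 40)/(g^2 - 2*g - 3)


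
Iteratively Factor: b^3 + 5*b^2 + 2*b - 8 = (b + 2)*(b^2 + 3*b - 4) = (b - 1)*(b + 2)*(b + 4)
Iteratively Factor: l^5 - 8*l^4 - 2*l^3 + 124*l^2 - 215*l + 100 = (l - 1)*(l^4 - 7*l^3 - 9*l^2 + 115*l - 100) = (l - 1)^2*(l^3 - 6*l^2 - 15*l + 100) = (l - 5)*(l - 1)^2*(l^2 - l - 20) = (l - 5)^2*(l - 1)^2*(l + 4)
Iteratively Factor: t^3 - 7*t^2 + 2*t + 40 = (t - 4)*(t^2 - 3*t - 10) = (t - 4)*(t + 2)*(t - 5)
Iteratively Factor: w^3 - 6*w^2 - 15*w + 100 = (w - 5)*(w^2 - w - 20) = (w - 5)^2*(w + 4)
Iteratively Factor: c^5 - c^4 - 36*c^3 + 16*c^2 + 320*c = (c - 4)*(c^4 + 3*c^3 - 24*c^2 - 80*c) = (c - 4)*(c + 4)*(c^3 - c^2 - 20*c) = c*(c - 4)*(c + 4)*(c^2 - c - 20) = c*(c - 4)*(c + 4)^2*(c - 5)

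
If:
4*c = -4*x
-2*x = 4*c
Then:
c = 0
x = 0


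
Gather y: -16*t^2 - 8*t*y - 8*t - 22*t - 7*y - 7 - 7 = -16*t^2 - 30*t + y*(-8*t - 7) - 14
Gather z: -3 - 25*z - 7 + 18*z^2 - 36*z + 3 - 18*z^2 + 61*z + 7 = 0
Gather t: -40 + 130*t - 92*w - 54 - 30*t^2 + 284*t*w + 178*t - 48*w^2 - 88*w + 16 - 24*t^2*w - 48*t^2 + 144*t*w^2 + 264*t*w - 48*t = t^2*(-24*w - 78) + t*(144*w^2 + 548*w + 260) - 48*w^2 - 180*w - 78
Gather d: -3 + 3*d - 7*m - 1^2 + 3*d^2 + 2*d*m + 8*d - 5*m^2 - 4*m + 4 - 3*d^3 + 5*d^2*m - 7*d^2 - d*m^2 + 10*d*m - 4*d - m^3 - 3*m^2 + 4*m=-3*d^3 + d^2*(5*m - 4) + d*(-m^2 + 12*m + 7) - m^3 - 8*m^2 - 7*m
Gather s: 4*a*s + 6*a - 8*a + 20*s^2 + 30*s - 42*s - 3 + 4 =-2*a + 20*s^2 + s*(4*a - 12) + 1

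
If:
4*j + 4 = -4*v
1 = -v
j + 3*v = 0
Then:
No Solution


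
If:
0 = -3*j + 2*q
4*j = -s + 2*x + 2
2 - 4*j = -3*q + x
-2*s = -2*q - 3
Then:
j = 1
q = 3/2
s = 3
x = 5/2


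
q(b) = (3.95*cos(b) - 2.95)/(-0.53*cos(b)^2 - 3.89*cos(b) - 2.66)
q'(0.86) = 0.60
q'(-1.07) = -0.93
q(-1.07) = 0.23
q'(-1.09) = -0.97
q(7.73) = 0.78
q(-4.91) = 0.63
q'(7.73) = 2.24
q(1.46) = 0.81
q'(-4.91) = 1.86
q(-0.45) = -0.09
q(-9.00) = -14.74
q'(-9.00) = -36.31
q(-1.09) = 0.25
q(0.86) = 0.07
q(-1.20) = 0.37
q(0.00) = -0.14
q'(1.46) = 2.31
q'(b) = (-1.06*sin(b)*cos(b) - 3.89*sin(b))*(3.95*cos(b) - 2.95)/(-0.53*cos(b)^2 - 3.89*cos(b) - 2.66)^2 - 3.95*sin(b)/(-0.53*cos(b)^2 - 3.89*cos(b) - 2.66) = (-2.0935*cos(b)^2 + 3.127*cos(b) + 21.9825)*sin(b)/(0.2809*cos(b)^4 + 4.1234*cos(b)^3 + 17.9517*cos(b)^2 + 20.6948*cos(b) + 7.0756)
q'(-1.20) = -1.24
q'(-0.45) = -0.23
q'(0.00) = 0.00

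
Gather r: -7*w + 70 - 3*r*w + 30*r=r*(30 - 3*w) - 7*w + 70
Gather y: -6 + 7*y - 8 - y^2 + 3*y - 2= -y^2 + 10*y - 16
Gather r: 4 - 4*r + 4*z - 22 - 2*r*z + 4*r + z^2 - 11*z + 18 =-2*r*z + z^2 - 7*z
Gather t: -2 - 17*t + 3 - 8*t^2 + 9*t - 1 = -8*t^2 - 8*t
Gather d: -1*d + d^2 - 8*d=d^2 - 9*d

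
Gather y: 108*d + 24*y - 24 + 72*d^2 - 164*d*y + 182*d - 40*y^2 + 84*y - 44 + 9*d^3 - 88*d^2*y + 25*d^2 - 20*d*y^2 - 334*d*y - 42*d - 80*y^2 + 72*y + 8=9*d^3 + 97*d^2 + 248*d + y^2*(-20*d - 120) + y*(-88*d^2 - 498*d + 180) - 60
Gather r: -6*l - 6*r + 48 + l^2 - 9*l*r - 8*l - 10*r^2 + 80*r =l^2 - 14*l - 10*r^2 + r*(74 - 9*l) + 48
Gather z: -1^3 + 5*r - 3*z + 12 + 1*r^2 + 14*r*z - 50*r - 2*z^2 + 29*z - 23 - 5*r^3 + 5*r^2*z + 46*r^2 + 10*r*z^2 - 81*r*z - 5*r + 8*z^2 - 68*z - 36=-5*r^3 + 47*r^2 - 50*r + z^2*(10*r + 6) + z*(5*r^2 - 67*r - 42) - 48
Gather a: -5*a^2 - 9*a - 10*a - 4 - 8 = -5*a^2 - 19*a - 12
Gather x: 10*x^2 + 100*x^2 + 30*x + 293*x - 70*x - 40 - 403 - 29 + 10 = 110*x^2 + 253*x - 462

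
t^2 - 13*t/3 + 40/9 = (t - 8/3)*(t - 5/3)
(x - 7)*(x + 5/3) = x^2 - 16*x/3 - 35/3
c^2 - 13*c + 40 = (c - 8)*(c - 5)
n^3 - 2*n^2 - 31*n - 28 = (n - 7)*(n + 1)*(n + 4)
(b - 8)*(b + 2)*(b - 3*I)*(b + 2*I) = b^4 - 6*b^3 - I*b^3 - 10*b^2 + 6*I*b^2 - 36*b + 16*I*b - 96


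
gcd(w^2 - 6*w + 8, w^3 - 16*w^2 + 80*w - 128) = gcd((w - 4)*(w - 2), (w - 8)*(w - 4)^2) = w - 4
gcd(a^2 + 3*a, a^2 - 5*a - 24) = a + 3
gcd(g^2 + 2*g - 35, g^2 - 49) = g + 7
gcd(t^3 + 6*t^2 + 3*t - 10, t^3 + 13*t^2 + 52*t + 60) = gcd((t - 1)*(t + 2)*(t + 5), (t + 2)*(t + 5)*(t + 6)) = t^2 + 7*t + 10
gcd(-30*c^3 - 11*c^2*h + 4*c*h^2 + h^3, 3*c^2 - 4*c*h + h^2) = 3*c - h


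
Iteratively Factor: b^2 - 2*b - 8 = (b + 2)*(b - 4)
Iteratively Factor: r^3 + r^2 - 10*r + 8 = (r - 2)*(r^2 + 3*r - 4) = (r - 2)*(r - 1)*(r + 4)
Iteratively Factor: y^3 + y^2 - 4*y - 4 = (y + 2)*(y^2 - y - 2) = (y + 1)*(y + 2)*(y - 2)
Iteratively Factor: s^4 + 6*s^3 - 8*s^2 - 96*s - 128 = (s - 4)*(s^3 + 10*s^2 + 32*s + 32) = (s - 4)*(s + 4)*(s^2 + 6*s + 8) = (s - 4)*(s + 4)^2*(s + 2)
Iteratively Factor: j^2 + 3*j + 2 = (j + 2)*(j + 1)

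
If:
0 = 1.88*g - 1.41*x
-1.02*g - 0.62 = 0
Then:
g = -0.61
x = -0.81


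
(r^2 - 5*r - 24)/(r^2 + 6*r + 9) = (r - 8)/(r + 3)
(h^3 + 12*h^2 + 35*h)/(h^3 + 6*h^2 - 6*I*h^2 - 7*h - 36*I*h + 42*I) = h*(h + 5)/(h^2 - h*(1 + 6*I) + 6*I)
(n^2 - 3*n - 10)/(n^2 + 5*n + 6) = (n - 5)/(n + 3)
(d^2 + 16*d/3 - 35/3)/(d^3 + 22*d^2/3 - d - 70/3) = 1/(d + 2)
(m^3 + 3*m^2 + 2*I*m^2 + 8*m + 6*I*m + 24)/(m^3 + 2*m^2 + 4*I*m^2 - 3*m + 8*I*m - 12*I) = (m - 2*I)/(m - 1)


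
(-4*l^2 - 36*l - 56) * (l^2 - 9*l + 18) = -4*l^4 + 196*l^2 - 144*l - 1008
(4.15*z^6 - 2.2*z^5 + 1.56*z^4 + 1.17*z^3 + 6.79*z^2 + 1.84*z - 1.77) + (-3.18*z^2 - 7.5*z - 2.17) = 4.15*z^6 - 2.2*z^5 + 1.56*z^4 + 1.17*z^3 + 3.61*z^2 - 5.66*z - 3.94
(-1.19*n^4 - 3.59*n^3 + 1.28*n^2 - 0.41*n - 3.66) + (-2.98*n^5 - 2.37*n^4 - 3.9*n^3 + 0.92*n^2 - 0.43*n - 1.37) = -2.98*n^5 - 3.56*n^4 - 7.49*n^3 + 2.2*n^2 - 0.84*n - 5.03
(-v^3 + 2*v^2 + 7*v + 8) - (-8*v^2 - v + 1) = -v^3 + 10*v^2 + 8*v + 7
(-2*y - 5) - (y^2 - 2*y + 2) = -y^2 - 7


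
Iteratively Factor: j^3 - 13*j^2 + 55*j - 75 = (j - 5)*(j^2 - 8*j + 15) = (j - 5)^2*(j - 3)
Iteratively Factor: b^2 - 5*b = (b - 5)*(b)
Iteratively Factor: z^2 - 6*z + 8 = (z - 4)*(z - 2)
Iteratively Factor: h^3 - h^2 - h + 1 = (h - 1)*(h^2 - 1) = (h - 1)^2*(h + 1)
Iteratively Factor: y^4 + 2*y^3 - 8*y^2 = (y)*(y^3 + 2*y^2 - 8*y) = y*(y - 2)*(y^2 + 4*y) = y*(y - 2)*(y + 4)*(y)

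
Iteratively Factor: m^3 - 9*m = (m + 3)*(m^2 - 3*m) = m*(m + 3)*(m - 3)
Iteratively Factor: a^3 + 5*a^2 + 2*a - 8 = (a + 2)*(a^2 + 3*a - 4) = (a + 2)*(a + 4)*(a - 1)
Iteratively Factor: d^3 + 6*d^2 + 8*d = (d + 4)*(d^2 + 2*d) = d*(d + 4)*(d + 2)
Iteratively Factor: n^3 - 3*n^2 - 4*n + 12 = (n - 3)*(n^2 - 4) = (n - 3)*(n + 2)*(n - 2)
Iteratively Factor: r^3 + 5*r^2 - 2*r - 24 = (r - 2)*(r^2 + 7*r + 12) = (r - 2)*(r + 4)*(r + 3)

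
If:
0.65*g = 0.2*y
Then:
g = 0.307692307692308*y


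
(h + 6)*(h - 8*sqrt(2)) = h^2 - 8*sqrt(2)*h + 6*h - 48*sqrt(2)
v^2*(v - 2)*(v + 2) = v^4 - 4*v^2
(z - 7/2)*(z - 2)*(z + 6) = z^3 + z^2/2 - 26*z + 42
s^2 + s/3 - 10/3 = (s - 5/3)*(s + 2)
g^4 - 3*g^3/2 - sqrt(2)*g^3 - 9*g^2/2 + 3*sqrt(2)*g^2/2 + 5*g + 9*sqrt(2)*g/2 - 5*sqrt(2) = (g - 5/2)*(g - 1)*(g + 2)*(g - sqrt(2))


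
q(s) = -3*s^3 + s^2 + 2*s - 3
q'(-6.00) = -334.00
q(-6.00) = 669.00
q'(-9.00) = -745.00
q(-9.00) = 2247.00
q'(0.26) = 1.91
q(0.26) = -2.47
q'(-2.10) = -41.89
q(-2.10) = 24.99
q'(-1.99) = -37.62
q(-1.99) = 20.62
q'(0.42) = 1.25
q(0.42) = -2.21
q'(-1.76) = -29.40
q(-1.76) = 12.93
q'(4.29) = -155.06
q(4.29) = -212.88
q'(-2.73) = -70.54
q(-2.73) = 60.03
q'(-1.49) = -20.96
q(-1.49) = 6.16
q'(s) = -9*s^2 + 2*s + 2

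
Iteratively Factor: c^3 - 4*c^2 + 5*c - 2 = (c - 1)*(c^2 - 3*c + 2) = (c - 2)*(c - 1)*(c - 1)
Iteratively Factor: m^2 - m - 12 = (m - 4)*(m + 3)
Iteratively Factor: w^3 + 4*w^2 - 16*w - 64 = (w - 4)*(w^2 + 8*w + 16) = (w - 4)*(w + 4)*(w + 4)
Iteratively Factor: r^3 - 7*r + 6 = (r - 2)*(r^2 + 2*r - 3) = (r - 2)*(r + 3)*(r - 1)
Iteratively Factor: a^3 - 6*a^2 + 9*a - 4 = (a - 4)*(a^2 - 2*a + 1) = (a - 4)*(a - 1)*(a - 1)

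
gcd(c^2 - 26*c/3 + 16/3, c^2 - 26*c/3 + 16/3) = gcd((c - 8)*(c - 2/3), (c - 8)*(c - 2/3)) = c^2 - 26*c/3 + 16/3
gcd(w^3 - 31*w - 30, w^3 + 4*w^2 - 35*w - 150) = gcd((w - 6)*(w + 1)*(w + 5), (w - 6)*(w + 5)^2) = w^2 - w - 30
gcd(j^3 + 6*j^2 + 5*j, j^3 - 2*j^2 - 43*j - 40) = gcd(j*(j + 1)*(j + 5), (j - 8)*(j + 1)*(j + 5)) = j^2 + 6*j + 5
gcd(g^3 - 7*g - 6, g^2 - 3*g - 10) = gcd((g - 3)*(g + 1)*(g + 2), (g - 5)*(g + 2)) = g + 2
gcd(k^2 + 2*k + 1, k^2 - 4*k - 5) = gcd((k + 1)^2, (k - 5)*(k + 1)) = k + 1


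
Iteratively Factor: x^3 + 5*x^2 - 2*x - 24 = (x + 3)*(x^2 + 2*x - 8) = (x + 3)*(x + 4)*(x - 2)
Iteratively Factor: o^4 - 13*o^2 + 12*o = (o)*(o^3 - 13*o + 12) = o*(o + 4)*(o^2 - 4*o + 3) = o*(o - 3)*(o + 4)*(o - 1)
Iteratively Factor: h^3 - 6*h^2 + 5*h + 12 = (h + 1)*(h^2 - 7*h + 12) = (h - 3)*(h + 1)*(h - 4)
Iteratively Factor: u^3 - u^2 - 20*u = (u + 4)*(u^2 - 5*u) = u*(u + 4)*(u - 5)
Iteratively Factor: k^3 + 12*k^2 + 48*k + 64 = (k + 4)*(k^2 + 8*k + 16) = (k + 4)^2*(k + 4)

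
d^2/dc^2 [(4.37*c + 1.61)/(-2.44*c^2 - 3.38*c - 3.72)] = (-(4.37*c + 1.61)*(4.88*c + 3.38)*(9.76*c + 6.76) + (63.9768*c + 37.398)*(2.44*c^2 + 3.38*c + 3.72))/(2.44*c^2 + 3.38*c + 3.72)^3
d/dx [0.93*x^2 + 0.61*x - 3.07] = 1.86*x + 0.61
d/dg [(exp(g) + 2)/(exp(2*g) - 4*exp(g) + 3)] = (-2*(exp(g) - 2)*(exp(g) + 2) + exp(2*g) - 4*exp(g) + 3)*exp(g)/(exp(2*g) - 4*exp(g) + 3)^2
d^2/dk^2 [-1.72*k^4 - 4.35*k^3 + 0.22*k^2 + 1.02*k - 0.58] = -20.64*k^2 - 26.1*k + 0.44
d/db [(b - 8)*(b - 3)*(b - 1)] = 3*b^2 - 24*b + 35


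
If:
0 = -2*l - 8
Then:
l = -4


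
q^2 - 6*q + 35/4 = (q - 7/2)*(q - 5/2)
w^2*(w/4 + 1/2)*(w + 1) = w^4/4 + 3*w^3/4 + w^2/2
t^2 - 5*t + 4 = (t - 4)*(t - 1)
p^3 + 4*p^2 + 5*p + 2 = (p + 1)^2*(p + 2)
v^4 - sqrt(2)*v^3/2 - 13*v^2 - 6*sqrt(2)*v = v*(v - 3*sqrt(2))*(v + sqrt(2)/2)*(v + 2*sqrt(2))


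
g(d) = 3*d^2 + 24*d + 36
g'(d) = 6*d + 24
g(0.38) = 45.55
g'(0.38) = 26.28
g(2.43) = 112.03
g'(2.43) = 38.58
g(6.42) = 313.73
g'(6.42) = 62.52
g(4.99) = 230.46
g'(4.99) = 53.94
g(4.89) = 225.10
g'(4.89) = 53.34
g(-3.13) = -9.73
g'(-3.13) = 5.22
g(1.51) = 79.08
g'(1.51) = 33.06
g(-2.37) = -4.03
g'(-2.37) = 9.78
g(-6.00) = 0.00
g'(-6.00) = -12.00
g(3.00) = 135.00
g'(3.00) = 42.00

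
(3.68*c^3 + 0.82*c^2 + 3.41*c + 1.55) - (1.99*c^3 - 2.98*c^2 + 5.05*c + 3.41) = 1.69*c^3 + 3.8*c^2 - 1.64*c - 1.86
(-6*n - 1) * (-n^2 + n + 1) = 6*n^3 - 5*n^2 - 7*n - 1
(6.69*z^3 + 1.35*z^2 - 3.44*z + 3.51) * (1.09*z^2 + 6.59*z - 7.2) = 7.2921*z^5 + 45.5586*z^4 - 43.0211*z^3 - 28.5637*z^2 + 47.8989*z - 25.272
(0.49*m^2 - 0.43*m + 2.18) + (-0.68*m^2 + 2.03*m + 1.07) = -0.19*m^2 + 1.6*m + 3.25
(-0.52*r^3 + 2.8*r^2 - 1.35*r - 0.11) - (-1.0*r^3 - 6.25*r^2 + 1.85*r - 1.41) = 0.48*r^3 + 9.05*r^2 - 3.2*r + 1.3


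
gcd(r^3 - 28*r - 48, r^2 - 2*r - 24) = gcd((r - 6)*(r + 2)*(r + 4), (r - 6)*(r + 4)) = r^2 - 2*r - 24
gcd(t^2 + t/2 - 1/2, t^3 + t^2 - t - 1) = t + 1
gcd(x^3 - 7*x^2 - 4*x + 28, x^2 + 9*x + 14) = x + 2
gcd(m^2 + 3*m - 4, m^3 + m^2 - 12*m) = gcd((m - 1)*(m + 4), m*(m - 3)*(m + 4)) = m + 4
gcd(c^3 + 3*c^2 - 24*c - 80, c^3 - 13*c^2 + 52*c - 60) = c - 5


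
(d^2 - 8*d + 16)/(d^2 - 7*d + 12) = (d - 4)/(d - 3)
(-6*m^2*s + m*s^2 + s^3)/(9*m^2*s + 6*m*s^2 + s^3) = (-2*m + s)/(3*m + s)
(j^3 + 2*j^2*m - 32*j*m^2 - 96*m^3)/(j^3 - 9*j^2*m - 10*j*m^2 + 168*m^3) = (j + 4*m)/(j - 7*m)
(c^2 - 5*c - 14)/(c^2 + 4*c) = (c^2 - 5*c - 14)/(c*(c + 4))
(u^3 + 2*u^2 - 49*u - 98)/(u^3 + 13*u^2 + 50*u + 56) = (u - 7)/(u + 4)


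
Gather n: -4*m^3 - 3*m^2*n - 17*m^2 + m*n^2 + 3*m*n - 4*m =-4*m^3 - 17*m^2 + m*n^2 - 4*m + n*(-3*m^2 + 3*m)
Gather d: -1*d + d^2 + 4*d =d^2 + 3*d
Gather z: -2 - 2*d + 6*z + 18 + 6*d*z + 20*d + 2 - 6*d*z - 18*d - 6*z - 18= 0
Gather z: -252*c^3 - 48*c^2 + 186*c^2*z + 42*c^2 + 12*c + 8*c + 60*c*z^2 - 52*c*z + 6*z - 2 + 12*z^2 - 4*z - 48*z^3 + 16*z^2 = -252*c^3 - 6*c^2 + 20*c - 48*z^3 + z^2*(60*c + 28) + z*(186*c^2 - 52*c + 2) - 2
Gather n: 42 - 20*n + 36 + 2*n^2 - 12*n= 2*n^2 - 32*n + 78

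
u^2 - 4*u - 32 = (u - 8)*(u + 4)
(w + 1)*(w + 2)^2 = w^3 + 5*w^2 + 8*w + 4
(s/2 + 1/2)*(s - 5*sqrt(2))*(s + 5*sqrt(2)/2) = s^3/2 - 5*sqrt(2)*s^2/4 + s^2/2 - 25*s/2 - 5*sqrt(2)*s/4 - 25/2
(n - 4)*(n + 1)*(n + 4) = n^3 + n^2 - 16*n - 16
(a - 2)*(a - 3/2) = a^2 - 7*a/2 + 3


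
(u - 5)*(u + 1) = u^2 - 4*u - 5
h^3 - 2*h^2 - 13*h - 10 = (h - 5)*(h + 1)*(h + 2)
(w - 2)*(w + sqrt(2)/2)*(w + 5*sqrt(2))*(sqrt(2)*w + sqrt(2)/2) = sqrt(2)*w^4 - 3*sqrt(2)*w^3/2 + 11*w^3 - 33*w^2/2 + 4*sqrt(2)*w^2 - 11*w - 15*sqrt(2)*w/2 - 5*sqrt(2)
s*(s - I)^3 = s^4 - 3*I*s^3 - 3*s^2 + I*s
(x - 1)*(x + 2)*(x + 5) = x^3 + 6*x^2 + 3*x - 10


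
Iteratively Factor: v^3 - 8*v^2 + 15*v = (v - 5)*(v^2 - 3*v) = v*(v - 5)*(v - 3)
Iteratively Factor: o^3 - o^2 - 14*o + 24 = (o - 3)*(o^2 + 2*o - 8) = (o - 3)*(o + 4)*(o - 2)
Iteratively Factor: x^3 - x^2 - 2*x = (x - 2)*(x^2 + x) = x*(x - 2)*(x + 1)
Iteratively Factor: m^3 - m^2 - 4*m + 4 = (m - 1)*(m^2 - 4) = (m - 1)*(m + 2)*(m - 2)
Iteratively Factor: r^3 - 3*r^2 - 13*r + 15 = (r - 1)*(r^2 - 2*r - 15) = (r - 5)*(r - 1)*(r + 3)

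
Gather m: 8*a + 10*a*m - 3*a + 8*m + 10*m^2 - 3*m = 5*a + 10*m^2 + m*(10*a + 5)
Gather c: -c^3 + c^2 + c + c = -c^3 + c^2 + 2*c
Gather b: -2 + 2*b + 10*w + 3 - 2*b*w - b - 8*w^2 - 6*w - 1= b*(1 - 2*w) - 8*w^2 + 4*w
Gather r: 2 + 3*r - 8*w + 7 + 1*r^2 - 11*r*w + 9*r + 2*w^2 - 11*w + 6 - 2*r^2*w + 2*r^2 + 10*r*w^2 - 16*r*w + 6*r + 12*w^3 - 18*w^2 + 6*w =r^2*(3 - 2*w) + r*(10*w^2 - 27*w + 18) + 12*w^3 - 16*w^2 - 13*w + 15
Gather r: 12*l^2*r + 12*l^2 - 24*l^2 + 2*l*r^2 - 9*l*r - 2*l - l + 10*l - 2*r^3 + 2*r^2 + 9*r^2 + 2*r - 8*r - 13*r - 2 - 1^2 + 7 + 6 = -12*l^2 + 7*l - 2*r^3 + r^2*(2*l + 11) + r*(12*l^2 - 9*l - 19) + 10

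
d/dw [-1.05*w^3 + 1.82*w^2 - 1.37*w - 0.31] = -3.15*w^2 + 3.64*w - 1.37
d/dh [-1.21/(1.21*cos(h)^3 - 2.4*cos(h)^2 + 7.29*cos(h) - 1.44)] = (-4.3923*cos(h)^2 + 5.808*cos(h) - 8.8209)*sin(h)/(1.21*cos(h)^3 - 2.4*cos(h)^2 + 7.29*cos(h) - 1.44)^2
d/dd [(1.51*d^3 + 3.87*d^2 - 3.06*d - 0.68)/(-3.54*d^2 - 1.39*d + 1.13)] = (-5.3454*d^4 - 4.1978*d^3 - 11.0928*d^2 + 3.9318*d - 4.403)/(12.5316*d^4 + 9.8412*d^3 - 6.0683*d^2 - 3.1414*d + 1.2769)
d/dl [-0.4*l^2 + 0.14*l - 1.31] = 0.14 - 0.8*l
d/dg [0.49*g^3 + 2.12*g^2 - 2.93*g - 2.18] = 1.47*g^2 + 4.24*g - 2.93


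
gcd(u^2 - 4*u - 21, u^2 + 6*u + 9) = u + 3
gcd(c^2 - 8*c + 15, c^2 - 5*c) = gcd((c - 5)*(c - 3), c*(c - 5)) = c - 5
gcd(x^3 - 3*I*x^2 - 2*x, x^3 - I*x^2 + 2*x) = x^2 - 2*I*x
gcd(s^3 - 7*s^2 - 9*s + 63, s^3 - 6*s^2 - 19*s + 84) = s^2 - 10*s + 21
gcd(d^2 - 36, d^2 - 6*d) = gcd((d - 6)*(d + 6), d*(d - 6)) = d - 6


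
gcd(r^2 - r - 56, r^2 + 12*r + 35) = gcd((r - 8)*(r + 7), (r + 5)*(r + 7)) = r + 7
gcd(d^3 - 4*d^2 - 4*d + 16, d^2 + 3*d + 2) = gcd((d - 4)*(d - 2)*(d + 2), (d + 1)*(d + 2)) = d + 2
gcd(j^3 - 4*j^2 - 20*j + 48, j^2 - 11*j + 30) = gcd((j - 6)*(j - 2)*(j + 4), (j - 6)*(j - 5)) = j - 6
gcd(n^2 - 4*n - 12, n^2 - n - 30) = n - 6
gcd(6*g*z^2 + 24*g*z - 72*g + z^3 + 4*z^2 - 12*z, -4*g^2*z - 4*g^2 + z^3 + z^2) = 1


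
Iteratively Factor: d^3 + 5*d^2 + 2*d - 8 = (d - 1)*(d^2 + 6*d + 8) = (d - 1)*(d + 4)*(d + 2)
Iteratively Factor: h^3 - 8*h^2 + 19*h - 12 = (h - 4)*(h^2 - 4*h + 3) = (h - 4)*(h - 3)*(h - 1)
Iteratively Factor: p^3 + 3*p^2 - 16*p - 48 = (p - 4)*(p^2 + 7*p + 12) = (p - 4)*(p + 4)*(p + 3)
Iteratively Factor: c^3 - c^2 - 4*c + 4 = (c + 2)*(c^2 - 3*c + 2) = (c - 2)*(c + 2)*(c - 1)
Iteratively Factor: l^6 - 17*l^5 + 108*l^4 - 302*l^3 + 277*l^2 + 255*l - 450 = (l - 5)*(l^5 - 12*l^4 + 48*l^3 - 62*l^2 - 33*l + 90) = (l - 5)*(l - 2)*(l^4 - 10*l^3 + 28*l^2 - 6*l - 45) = (l - 5)*(l - 3)*(l - 2)*(l^3 - 7*l^2 + 7*l + 15) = (l - 5)^2*(l - 3)*(l - 2)*(l^2 - 2*l - 3) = (l - 5)^2*(l - 3)*(l - 2)*(l + 1)*(l - 3)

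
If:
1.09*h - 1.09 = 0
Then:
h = 1.00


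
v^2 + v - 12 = (v - 3)*(v + 4)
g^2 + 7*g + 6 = (g + 1)*(g + 6)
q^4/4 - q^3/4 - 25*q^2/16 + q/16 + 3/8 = (q/4 + 1/2)*(q - 3)*(q - 1/2)*(q + 1/2)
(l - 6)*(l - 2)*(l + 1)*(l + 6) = l^4 - l^3 - 38*l^2 + 36*l + 72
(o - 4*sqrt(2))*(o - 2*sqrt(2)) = o^2 - 6*sqrt(2)*o + 16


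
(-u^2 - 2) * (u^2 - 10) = -u^4 + 8*u^2 + 20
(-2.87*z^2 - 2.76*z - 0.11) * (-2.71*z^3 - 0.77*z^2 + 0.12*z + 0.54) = 7.7777*z^5 + 9.6895*z^4 + 2.0789*z^3 - 1.7963*z^2 - 1.5036*z - 0.0594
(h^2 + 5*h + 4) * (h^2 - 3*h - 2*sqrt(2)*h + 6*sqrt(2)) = h^4 - 2*sqrt(2)*h^3 + 2*h^3 - 11*h^2 - 4*sqrt(2)*h^2 - 12*h + 22*sqrt(2)*h + 24*sqrt(2)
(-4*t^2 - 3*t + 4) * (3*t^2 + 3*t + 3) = -12*t^4 - 21*t^3 - 9*t^2 + 3*t + 12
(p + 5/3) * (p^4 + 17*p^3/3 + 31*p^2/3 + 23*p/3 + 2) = p^5 + 22*p^4/3 + 178*p^3/9 + 224*p^2/9 + 133*p/9 + 10/3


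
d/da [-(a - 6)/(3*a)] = -2/a^2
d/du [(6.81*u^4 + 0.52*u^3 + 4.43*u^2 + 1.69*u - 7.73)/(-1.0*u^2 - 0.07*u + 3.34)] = (-13.62*u^5 - 1.9501*u^4 + 90.9088*u^3 + 6.5903*u^2 + 14.1324*u + 5.1035)/(1.0*u^4 + 0.14*u^3 - 6.6751*u^2 - 0.4676*u + 11.1556)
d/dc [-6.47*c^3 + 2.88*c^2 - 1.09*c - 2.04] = -19.41*c^2 + 5.76*c - 1.09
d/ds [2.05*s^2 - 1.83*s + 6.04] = 4.1*s - 1.83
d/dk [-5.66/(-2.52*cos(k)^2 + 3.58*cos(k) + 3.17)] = (28.5264*cos(k) - 20.2628)*sin(k)/(-2.52*cos(k)^2 + 3.58*cos(k) + 3.17)^2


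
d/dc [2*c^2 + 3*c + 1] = 4*c + 3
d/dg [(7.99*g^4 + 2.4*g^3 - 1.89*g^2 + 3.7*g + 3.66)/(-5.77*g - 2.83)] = (-138.3069*g^4 - 118.1428*g^3 - 9.4707*g^2 + 10.6974*g + 10.6472)/(33.2929*g^2 + 32.6582*g + 8.0089)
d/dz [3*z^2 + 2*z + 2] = 6*z + 2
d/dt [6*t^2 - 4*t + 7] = 12*t - 4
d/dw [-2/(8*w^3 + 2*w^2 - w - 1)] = 2*(24*w^2 + 4*w - 1)/(8*w^3 + 2*w^2 - w - 1)^2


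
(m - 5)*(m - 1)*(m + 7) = m^3 + m^2 - 37*m + 35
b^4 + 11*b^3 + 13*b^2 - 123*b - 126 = (b - 3)*(b + 1)*(b + 6)*(b + 7)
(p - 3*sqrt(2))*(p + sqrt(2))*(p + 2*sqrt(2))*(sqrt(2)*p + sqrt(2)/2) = sqrt(2)*p^4 + sqrt(2)*p^3/2 - 14*sqrt(2)*p^2 - 24*p - 7*sqrt(2)*p - 12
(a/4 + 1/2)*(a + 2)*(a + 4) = a^3/4 + 2*a^2 + 5*a + 4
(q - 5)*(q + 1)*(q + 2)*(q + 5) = q^4 + 3*q^3 - 23*q^2 - 75*q - 50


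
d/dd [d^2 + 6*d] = 2*d + 6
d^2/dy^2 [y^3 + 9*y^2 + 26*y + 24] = 6*y + 18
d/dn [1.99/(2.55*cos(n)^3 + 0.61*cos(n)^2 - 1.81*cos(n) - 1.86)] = (15.2235*cos(n)^2 + 2.4278*cos(n) - 3.6019)*sin(n)/(2.55*cos(n)^3 + 0.61*cos(n)^2 - 1.81*cos(n) - 1.86)^2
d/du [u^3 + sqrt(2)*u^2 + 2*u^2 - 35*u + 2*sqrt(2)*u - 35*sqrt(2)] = 3*u^2 + 2*sqrt(2)*u + 4*u - 35 + 2*sqrt(2)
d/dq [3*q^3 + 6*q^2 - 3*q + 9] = 9*q^2 + 12*q - 3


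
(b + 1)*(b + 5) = b^2 + 6*b + 5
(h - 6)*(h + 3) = h^2 - 3*h - 18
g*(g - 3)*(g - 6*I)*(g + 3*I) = g^4 - 3*g^3 - 3*I*g^3 + 18*g^2 + 9*I*g^2 - 54*g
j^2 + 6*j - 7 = (j - 1)*(j + 7)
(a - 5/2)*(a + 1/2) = a^2 - 2*a - 5/4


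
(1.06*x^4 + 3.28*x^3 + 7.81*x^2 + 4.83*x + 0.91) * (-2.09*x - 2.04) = -2.2154*x^5 - 9.0176*x^4 - 23.0141*x^3 - 26.0271*x^2 - 11.7551*x - 1.8564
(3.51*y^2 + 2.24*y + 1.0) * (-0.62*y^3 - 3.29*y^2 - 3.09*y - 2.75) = -2.1762*y^5 - 12.9367*y^4 - 18.8355*y^3 - 19.8641*y^2 - 9.25*y - 2.75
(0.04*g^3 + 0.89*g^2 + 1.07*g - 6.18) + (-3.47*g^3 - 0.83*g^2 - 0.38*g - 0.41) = -3.43*g^3 + 0.0600000000000001*g^2 + 0.69*g - 6.59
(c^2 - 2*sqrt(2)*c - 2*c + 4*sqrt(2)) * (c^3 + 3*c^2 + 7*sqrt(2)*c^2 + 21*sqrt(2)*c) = c^5 + c^4 + 5*sqrt(2)*c^4 - 34*c^3 + 5*sqrt(2)*c^3 - 30*sqrt(2)*c^2 - 28*c^2 + 168*c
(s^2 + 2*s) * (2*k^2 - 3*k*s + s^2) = 2*k^2*s^2 + 4*k^2*s - 3*k*s^3 - 6*k*s^2 + s^4 + 2*s^3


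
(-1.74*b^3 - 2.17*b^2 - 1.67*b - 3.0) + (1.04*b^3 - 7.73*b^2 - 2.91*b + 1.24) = -0.7*b^3 - 9.9*b^2 - 4.58*b - 1.76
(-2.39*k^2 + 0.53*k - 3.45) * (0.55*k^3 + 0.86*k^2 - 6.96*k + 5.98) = -1.3145*k^5 - 1.7639*k^4 + 15.1927*k^3 - 20.948*k^2 + 27.1814*k - 20.631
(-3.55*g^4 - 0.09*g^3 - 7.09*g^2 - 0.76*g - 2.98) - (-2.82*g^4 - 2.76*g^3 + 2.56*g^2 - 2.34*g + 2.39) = -0.73*g^4 + 2.67*g^3 - 9.65*g^2 + 1.58*g - 5.37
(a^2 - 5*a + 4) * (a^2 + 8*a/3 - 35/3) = a^4 - 7*a^3/3 - 21*a^2 + 69*a - 140/3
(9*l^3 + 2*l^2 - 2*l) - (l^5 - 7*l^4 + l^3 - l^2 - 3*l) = -l^5 + 7*l^4 + 8*l^3 + 3*l^2 + l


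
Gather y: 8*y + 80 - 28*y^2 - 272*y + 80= -28*y^2 - 264*y + 160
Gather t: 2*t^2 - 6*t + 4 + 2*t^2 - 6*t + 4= 4*t^2 - 12*t + 8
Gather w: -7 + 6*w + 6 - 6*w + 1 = 0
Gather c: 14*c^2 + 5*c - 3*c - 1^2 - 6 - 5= 14*c^2 + 2*c - 12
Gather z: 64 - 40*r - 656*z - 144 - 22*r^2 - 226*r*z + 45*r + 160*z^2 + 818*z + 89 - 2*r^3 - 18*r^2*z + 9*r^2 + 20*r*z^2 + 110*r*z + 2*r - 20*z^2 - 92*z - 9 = -2*r^3 - 13*r^2 + 7*r + z^2*(20*r + 140) + z*(-18*r^2 - 116*r + 70)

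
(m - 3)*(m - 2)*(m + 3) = m^3 - 2*m^2 - 9*m + 18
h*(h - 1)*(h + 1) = h^3 - h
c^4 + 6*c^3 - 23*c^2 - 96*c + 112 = (c - 4)*(c - 1)*(c + 4)*(c + 7)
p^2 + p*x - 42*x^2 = (p - 6*x)*(p + 7*x)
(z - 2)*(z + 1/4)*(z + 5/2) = z^3 + 3*z^2/4 - 39*z/8 - 5/4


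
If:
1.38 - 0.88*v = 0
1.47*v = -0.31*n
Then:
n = -7.44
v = 1.57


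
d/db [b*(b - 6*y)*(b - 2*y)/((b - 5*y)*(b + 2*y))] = (b^4 - 6*b^3*y - 18*b^2*y^2 + 160*b*y^3 - 120*y^4)/(b^4 - 6*b^3*y - 11*b^2*y^2 + 60*b*y^3 + 100*y^4)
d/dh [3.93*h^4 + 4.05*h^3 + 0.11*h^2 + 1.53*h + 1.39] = 15.72*h^3 + 12.15*h^2 + 0.22*h + 1.53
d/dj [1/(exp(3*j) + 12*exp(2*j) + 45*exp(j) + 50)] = 3*(-exp(2*j) - 8*exp(j) - 15)*exp(j)/(exp(3*j) + 12*exp(2*j) + 45*exp(j) + 50)^2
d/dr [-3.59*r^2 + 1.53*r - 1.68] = 1.53 - 7.18*r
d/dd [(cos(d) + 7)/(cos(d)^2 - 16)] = (cos(d)^2 + 14*cos(d) + 16)*sin(d)/(cos(d)^2 - 16)^2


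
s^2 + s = s*(s + 1)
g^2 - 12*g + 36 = (g - 6)^2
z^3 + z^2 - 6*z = z*(z - 2)*(z + 3)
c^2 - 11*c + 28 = (c - 7)*(c - 4)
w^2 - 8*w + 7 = (w - 7)*(w - 1)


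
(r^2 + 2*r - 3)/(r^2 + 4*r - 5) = (r + 3)/(r + 5)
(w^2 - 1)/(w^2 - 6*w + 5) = (w + 1)/(w - 5)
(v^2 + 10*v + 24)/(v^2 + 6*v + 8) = (v + 6)/(v + 2)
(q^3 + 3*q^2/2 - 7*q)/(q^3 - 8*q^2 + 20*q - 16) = q*(2*q + 7)/(2*(q^2 - 6*q + 8))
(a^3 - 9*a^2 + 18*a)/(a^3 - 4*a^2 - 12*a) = (a - 3)/(a + 2)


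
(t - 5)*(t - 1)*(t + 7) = t^3 + t^2 - 37*t + 35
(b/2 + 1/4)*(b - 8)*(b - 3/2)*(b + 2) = b^4/2 - 7*b^3/2 - 43*b^2/8 + 41*b/4 + 6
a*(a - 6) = a^2 - 6*a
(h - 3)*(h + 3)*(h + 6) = h^3 + 6*h^2 - 9*h - 54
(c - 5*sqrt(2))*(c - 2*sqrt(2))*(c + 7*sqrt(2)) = c^3 - 78*c + 140*sqrt(2)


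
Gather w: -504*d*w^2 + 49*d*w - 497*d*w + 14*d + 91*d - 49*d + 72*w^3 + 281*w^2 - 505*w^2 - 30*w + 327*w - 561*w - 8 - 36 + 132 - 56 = 56*d + 72*w^3 + w^2*(-504*d - 224) + w*(-448*d - 264) + 32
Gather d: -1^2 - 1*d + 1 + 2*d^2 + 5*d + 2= 2*d^2 + 4*d + 2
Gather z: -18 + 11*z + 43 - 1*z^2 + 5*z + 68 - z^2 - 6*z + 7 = -2*z^2 + 10*z + 100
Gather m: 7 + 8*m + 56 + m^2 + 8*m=m^2 + 16*m + 63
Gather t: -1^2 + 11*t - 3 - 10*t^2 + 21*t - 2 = -10*t^2 + 32*t - 6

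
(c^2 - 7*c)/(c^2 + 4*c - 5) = c*(c - 7)/(c^2 + 4*c - 5)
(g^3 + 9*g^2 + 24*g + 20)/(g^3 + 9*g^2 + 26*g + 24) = (g^2 + 7*g + 10)/(g^2 + 7*g + 12)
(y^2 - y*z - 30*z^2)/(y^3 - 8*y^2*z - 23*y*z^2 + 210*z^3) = 1/(y - 7*z)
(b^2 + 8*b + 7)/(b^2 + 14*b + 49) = (b + 1)/(b + 7)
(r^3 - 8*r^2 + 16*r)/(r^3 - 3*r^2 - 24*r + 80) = r/(r + 5)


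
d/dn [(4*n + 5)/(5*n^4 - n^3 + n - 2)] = (20*n^4 - 4*n^3 + 4*n - (4*n + 5)*(20*n^3 - 3*n^2 + 1) - 8)/(5*n^4 - n^3 + n - 2)^2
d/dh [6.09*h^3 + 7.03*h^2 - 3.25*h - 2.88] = 18.27*h^2 + 14.06*h - 3.25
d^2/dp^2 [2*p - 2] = 0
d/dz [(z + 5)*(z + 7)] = 2*z + 12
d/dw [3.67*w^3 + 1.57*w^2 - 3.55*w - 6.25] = 11.01*w^2 + 3.14*w - 3.55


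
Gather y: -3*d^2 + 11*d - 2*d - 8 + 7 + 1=-3*d^2 + 9*d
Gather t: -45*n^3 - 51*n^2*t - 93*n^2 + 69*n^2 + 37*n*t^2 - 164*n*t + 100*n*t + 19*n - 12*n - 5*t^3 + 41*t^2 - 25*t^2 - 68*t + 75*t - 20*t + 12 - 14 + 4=-45*n^3 - 24*n^2 + 7*n - 5*t^3 + t^2*(37*n + 16) + t*(-51*n^2 - 64*n - 13) + 2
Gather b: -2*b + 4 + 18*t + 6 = -2*b + 18*t + 10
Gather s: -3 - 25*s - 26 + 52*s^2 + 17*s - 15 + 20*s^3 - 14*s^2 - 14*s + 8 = 20*s^3 + 38*s^2 - 22*s - 36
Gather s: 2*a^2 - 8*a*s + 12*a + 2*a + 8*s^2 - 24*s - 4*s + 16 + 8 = 2*a^2 + 14*a + 8*s^2 + s*(-8*a - 28) + 24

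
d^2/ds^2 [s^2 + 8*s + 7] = 2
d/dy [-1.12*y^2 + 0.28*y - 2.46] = 0.28 - 2.24*y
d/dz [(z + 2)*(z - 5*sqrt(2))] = 2*z - 5*sqrt(2) + 2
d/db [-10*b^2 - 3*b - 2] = -20*b - 3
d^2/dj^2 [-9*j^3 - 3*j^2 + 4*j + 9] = -54*j - 6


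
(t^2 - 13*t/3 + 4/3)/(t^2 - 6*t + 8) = (t - 1/3)/(t - 2)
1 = 1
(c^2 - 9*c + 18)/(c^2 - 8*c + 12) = (c - 3)/(c - 2)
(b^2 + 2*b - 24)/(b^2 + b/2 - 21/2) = 2*(b^2 + 2*b - 24)/(2*b^2 + b - 21)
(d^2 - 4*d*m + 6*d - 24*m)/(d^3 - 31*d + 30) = (d - 4*m)/(d^2 - 6*d + 5)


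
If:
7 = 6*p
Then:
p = 7/6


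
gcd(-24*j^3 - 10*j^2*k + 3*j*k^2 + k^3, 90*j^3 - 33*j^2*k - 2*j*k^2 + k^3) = 3*j - k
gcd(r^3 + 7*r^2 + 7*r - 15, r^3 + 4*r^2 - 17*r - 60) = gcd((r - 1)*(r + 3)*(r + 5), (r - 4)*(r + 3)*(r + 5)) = r^2 + 8*r + 15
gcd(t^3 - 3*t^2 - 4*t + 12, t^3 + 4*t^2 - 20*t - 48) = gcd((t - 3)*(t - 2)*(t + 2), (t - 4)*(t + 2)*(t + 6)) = t + 2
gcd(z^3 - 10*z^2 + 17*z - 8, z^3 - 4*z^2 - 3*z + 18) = 1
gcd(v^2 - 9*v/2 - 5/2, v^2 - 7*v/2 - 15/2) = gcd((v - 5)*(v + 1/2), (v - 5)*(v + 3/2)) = v - 5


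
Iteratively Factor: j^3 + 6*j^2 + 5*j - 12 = (j - 1)*(j^2 + 7*j + 12) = (j - 1)*(j + 3)*(j + 4)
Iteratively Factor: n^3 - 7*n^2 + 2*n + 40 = (n + 2)*(n^2 - 9*n + 20) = (n - 5)*(n + 2)*(n - 4)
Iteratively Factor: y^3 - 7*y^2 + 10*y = (y - 2)*(y^2 - 5*y) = y*(y - 2)*(y - 5)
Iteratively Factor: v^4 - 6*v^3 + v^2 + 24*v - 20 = (v - 1)*(v^3 - 5*v^2 - 4*v + 20) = (v - 2)*(v - 1)*(v^2 - 3*v - 10) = (v - 2)*(v - 1)*(v + 2)*(v - 5)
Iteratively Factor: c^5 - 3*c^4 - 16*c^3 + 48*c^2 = (c)*(c^4 - 3*c^3 - 16*c^2 + 48*c) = c*(c + 4)*(c^3 - 7*c^2 + 12*c) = c*(c - 3)*(c + 4)*(c^2 - 4*c) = c^2*(c - 3)*(c + 4)*(c - 4)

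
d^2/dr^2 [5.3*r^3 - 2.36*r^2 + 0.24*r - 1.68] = 31.8*r - 4.72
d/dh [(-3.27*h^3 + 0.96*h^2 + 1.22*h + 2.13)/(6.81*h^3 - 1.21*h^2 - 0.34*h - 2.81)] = (-2.5809*h^4 - 14.3928*h^3 - 14.8*h^2 - 0.240600000000001*h - 2.704)/(46.3761*h^6 - 16.4802*h^5 - 3.1667*h^4 - 37.4494*h^3 + 6.9158*h^2 + 1.9108*h + 7.8961)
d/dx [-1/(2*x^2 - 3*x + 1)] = (4*x - 3)/(2*x^2 - 3*x + 1)^2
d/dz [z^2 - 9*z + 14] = 2*z - 9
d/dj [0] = 0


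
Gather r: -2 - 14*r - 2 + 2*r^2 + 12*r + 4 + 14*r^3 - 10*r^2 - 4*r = 14*r^3 - 8*r^2 - 6*r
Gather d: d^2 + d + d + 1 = d^2 + 2*d + 1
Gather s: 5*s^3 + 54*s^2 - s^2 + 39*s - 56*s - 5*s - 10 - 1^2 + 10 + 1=5*s^3 + 53*s^2 - 22*s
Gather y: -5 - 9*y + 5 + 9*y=0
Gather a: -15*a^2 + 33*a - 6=-15*a^2 + 33*a - 6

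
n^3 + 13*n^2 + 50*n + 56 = (n + 2)*(n + 4)*(n + 7)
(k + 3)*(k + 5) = k^2 + 8*k + 15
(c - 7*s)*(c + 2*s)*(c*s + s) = c^3*s - 5*c^2*s^2 + c^2*s - 14*c*s^3 - 5*c*s^2 - 14*s^3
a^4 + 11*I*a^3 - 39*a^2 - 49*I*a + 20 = (a + I)^2*(a + 4*I)*(a + 5*I)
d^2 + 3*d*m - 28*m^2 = (d - 4*m)*(d + 7*m)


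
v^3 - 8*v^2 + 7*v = v*(v - 7)*(v - 1)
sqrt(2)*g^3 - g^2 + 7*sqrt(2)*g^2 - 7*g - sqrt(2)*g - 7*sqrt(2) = (g + 7)*(g - sqrt(2))*(sqrt(2)*g + 1)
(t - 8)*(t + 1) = t^2 - 7*t - 8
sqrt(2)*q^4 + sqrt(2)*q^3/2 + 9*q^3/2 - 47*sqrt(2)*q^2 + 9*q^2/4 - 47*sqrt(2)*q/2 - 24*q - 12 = (q + 1/2)*(q - 4*sqrt(2))*(q + 6*sqrt(2))*(sqrt(2)*q + 1/2)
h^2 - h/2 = h*(h - 1/2)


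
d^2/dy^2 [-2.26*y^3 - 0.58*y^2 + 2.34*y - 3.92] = -13.56*y - 1.16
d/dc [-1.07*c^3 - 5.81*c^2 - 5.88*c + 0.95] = -3.21*c^2 - 11.62*c - 5.88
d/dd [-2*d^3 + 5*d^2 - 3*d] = -6*d^2 + 10*d - 3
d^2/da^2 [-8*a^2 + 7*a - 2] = -16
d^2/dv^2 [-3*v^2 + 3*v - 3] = -6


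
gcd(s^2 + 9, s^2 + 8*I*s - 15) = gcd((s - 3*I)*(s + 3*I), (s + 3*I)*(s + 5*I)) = s + 3*I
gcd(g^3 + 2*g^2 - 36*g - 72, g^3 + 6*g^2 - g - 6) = g + 6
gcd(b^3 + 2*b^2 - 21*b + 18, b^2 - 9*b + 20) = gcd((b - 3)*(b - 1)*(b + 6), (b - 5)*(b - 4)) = 1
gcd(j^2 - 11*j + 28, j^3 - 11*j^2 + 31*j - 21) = j - 7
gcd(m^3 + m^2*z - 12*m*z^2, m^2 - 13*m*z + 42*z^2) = 1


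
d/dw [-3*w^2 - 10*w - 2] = -6*w - 10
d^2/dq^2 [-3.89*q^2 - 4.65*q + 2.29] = -7.78000000000000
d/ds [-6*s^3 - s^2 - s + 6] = -18*s^2 - 2*s - 1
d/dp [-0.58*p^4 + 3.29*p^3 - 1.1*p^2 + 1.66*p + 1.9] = -2.32*p^3 + 9.87*p^2 - 2.2*p + 1.66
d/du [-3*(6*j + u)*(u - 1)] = -18*j - 6*u + 3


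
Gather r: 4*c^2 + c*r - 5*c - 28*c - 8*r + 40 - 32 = 4*c^2 - 33*c + r*(c - 8) + 8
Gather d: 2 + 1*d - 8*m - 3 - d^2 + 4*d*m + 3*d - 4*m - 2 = -d^2 + d*(4*m + 4) - 12*m - 3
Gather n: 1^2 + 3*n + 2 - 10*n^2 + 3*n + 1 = -10*n^2 + 6*n + 4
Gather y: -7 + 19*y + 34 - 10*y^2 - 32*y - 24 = -10*y^2 - 13*y + 3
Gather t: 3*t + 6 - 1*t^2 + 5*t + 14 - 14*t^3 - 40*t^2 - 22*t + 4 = -14*t^3 - 41*t^2 - 14*t + 24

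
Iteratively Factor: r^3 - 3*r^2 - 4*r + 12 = (r - 2)*(r^2 - r - 6) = (r - 2)*(r + 2)*(r - 3)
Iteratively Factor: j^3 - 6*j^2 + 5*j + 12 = (j - 4)*(j^2 - 2*j - 3) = (j - 4)*(j - 3)*(j + 1)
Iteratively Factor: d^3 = (d)*(d^2) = d^2*(d)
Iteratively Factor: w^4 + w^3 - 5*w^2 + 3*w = (w)*(w^3 + w^2 - 5*w + 3) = w*(w + 3)*(w^2 - 2*w + 1) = w*(w - 1)*(w + 3)*(w - 1)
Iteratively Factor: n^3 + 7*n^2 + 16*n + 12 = (n + 2)*(n^2 + 5*n + 6) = (n + 2)^2*(n + 3)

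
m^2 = m^2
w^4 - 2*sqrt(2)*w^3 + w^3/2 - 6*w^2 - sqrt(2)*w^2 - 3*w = w*(w + 1/2)*(w - 3*sqrt(2))*(w + sqrt(2))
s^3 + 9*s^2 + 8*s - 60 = (s - 2)*(s + 5)*(s + 6)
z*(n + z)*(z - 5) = n*z^2 - 5*n*z + z^3 - 5*z^2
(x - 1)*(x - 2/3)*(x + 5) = x^3 + 10*x^2/3 - 23*x/3 + 10/3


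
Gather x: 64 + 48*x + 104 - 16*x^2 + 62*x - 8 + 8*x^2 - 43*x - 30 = -8*x^2 + 67*x + 130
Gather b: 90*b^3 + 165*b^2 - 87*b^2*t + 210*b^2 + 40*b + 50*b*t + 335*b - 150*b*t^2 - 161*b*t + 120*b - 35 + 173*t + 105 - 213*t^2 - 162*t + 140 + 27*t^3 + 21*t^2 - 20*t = 90*b^3 + b^2*(375 - 87*t) + b*(-150*t^2 - 111*t + 495) + 27*t^3 - 192*t^2 - 9*t + 210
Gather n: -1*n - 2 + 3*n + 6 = 2*n + 4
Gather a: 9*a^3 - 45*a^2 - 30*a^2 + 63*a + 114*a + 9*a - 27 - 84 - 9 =9*a^3 - 75*a^2 + 186*a - 120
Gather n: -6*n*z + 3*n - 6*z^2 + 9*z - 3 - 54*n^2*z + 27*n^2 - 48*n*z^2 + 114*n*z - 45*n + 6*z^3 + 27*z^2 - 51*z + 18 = n^2*(27 - 54*z) + n*(-48*z^2 + 108*z - 42) + 6*z^3 + 21*z^2 - 42*z + 15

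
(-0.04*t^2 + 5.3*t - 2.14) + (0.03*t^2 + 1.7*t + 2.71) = -0.01*t^2 + 7.0*t + 0.57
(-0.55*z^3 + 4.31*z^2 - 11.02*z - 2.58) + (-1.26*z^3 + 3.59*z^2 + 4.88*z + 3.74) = -1.81*z^3 + 7.9*z^2 - 6.14*z + 1.16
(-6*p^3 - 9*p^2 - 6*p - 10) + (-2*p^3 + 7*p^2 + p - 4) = -8*p^3 - 2*p^2 - 5*p - 14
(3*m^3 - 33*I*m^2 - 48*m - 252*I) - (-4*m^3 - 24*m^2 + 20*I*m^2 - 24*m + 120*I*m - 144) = 7*m^3 + 24*m^2 - 53*I*m^2 - 24*m - 120*I*m + 144 - 252*I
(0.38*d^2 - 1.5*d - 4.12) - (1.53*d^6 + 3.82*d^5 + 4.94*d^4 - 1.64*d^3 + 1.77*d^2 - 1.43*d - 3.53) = -1.53*d^6 - 3.82*d^5 - 4.94*d^4 + 1.64*d^3 - 1.39*d^2 - 0.0700000000000001*d - 0.59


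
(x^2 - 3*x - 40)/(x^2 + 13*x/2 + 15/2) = 2*(x - 8)/(2*x + 3)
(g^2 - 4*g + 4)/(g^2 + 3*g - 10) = (g - 2)/(g + 5)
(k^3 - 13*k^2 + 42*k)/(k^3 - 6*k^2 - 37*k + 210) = k*(k - 6)/(k^2 + k - 30)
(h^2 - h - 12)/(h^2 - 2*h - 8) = (h + 3)/(h + 2)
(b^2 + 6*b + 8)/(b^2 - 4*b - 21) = (b^2 + 6*b + 8)/(b^2 - 4*b - 21)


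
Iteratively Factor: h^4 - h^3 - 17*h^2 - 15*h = (h + 3)*(h^3 - 4*h^2 - 5*h) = h*(h + 3)*(h^2 - 4*h - 5) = h*(h - 5)*(h + 3)*(h + 1)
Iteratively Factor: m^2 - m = (m - 1)*(m)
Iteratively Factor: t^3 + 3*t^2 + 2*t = (t + 2)*(t^2 + t) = t*(t + 2)*(t + 1)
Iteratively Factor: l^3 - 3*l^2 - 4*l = (l - 4)*(l^2 + l) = l*(l - 4)*(l + 1)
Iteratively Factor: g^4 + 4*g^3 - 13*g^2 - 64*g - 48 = (g - 4)*(g^3 + 8*g^2 + 19*g + 12) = (g - 4)*(g + 4)*(g^2 + 4*g + 3) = (g - 4)*(g + 3)*(g + 4)*(g + 1)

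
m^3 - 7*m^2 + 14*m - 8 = (m - 4)*(m - 2)*(m - 1)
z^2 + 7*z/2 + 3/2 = (z + 1/2)*(z + 3)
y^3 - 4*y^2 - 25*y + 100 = (y - 5)*(y - 4)*(y + 5)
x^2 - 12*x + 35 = (x - 7)*(x - 5)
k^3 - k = k*(k - 1)*(k + 1)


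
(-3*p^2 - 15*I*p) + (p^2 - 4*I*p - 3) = -2*p^2 - 19*I*p - 3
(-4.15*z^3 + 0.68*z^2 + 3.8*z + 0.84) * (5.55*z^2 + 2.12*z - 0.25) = -23.0325*z^5 - 5.024*z^4 + 23.5691*z^3 + 12.548*z^2 + 0.8308*z - 0.21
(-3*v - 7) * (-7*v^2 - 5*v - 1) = 21*v^3 + 64*v^2 + 38*v + 7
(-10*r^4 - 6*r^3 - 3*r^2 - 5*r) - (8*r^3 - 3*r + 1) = -10*r^4 - 14*r^3 - 3*r^2 - 2*r - 1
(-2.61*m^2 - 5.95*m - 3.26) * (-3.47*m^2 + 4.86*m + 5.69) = 9.0567*m^4 + 7.9619*m^3 - 32.4557*m^2 - 49.6991*m - 18.5494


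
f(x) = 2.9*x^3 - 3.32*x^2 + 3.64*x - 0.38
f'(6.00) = 277.00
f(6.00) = 528.34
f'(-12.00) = 1336.12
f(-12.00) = -5533.34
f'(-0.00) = 3.64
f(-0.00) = -0.38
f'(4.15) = 125.92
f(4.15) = 164.82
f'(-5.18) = 271.48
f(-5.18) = -511.40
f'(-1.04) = 19.96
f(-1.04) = -11.02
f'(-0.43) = 8.10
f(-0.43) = -2.79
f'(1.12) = 7.12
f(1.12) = 3.61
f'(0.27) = 2.48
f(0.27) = 0.42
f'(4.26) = 133.24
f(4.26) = 179.07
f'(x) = 8.7*x^2 - 6.64*x + 3.64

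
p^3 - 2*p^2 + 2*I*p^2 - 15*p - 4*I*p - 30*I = (p - 5)*(p + 3)*(p + 2*I)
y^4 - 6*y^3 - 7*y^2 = y^2*(y - 7)*(y + 1)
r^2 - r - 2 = (r - 2)*(r + 1)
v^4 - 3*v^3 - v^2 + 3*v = v*(v - 3)*(v - 1)*(v + 1)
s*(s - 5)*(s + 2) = s^3 - 3*s^2 - 10*s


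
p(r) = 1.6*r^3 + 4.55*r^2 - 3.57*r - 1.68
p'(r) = 4.8*r^2 + 9.1*r - 3.57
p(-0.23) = -0.64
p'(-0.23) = -5.41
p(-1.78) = 10.07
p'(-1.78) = -4.56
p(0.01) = -1.72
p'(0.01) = -3.48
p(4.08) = 168.16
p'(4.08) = 113.46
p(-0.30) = -0.24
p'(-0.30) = -5.87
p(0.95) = 0.41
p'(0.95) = 9.41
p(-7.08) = -316.16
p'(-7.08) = 172.61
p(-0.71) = 2.58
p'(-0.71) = -7.61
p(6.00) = 486.30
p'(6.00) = 223.83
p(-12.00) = -2068.44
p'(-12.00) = 578.43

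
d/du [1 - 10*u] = -10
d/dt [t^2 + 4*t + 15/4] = 2*t + 4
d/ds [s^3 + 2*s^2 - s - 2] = 3*s^2 + 4*s - 1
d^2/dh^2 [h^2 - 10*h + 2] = 2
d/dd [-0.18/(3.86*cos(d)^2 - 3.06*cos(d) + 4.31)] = (0.5508 - 1.3896*cos(d))*sin(d)/(3.86*cos(d)^2 - 3.06*cos(d) + 4.31)^2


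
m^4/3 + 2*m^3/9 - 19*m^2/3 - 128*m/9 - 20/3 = (m/3 + 1)*(m - 5)*(m + 2/3)*(m + 2)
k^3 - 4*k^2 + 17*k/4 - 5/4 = (k - 5/2)*(k - 1)*(k - 1/2)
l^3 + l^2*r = l^2*(l + r)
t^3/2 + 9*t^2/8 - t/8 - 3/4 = (t/2 + 1)*(t - 3/4)*(t + 1)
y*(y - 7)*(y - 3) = y^3 - 10*y^2 + 21*y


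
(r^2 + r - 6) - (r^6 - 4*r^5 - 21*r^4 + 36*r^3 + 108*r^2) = -r^6 + 4*r^5 + 21*r^4 - 36*r^3 - 107*r^2 + r - 6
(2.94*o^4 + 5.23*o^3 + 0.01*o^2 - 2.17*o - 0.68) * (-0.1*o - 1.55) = -0.294*o^5 - 5.08*o^4 - 8.1075*o^3 + 0.2015*o^2 + 3.4315*o + 1.054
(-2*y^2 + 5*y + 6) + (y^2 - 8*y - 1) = -y^2 - 3*y + 5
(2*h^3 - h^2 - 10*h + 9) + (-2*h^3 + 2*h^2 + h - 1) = h^2 - 9*h + 8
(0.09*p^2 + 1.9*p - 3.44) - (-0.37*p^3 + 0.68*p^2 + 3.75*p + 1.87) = 0.37*p^3 - 0.59*p^2 - 1.85*p - 5.31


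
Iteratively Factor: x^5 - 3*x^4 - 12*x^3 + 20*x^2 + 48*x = (x + 2)*(x^4 - 5*x^3 - 2*x^2 + 24*x) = (x + 2)^2*(x^3 - 7*x^2 + 12*x) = (x - 4)*(x + 2)^2*(x^2 - 3*x) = (x - 4)*(x - 3)*(x + 2)^2*(x)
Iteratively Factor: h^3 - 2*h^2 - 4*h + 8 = (h - 2)*(h^2 - 4) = (h - 2)^2*(h + 2)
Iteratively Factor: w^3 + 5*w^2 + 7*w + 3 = (w + 1)*(w^2 + 4*w + 3) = (w + 1)^2*(w + 3)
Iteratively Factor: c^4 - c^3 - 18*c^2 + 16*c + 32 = (c - 4)*(c^3 + 3*c^2 - 6*c - 8) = (c - 4)*(c + 1)*(c^2 + 2*c - 8) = (c - 4)*(c - 2)*(c + 1)*(c + 4)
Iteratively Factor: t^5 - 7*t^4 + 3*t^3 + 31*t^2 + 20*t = (t + 1)*(t^4 - 8*t^3 + 11*t^2 + 20*t) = (t - 4)*(t + 1)*(t^3 - 4*t^2 - 5*t) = (t - 4)*(t + 1)^2*(t^2 - 5*t) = t*(t - 4)*(t + 1)^2*(t - 5)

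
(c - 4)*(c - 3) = c^2 - 7*c + 12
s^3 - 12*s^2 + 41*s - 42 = (s - 7)*(s - 3)*(s - 2)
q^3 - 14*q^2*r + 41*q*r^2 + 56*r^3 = (q - 8*r)*(q - 7*r)*(q + r)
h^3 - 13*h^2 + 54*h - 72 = (h - 6)*(h - 4)*(h - 3)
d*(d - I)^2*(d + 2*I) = d^4 + 3*d^2 - 2*I*d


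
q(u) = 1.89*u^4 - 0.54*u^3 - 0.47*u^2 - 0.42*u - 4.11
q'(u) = 7.56*u^3 - 1.62*u^2 - 0.94*u - 0.42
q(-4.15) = 588.74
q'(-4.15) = -564.76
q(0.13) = -4.17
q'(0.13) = -0.55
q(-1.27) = 1.69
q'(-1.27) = -17.32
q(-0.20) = -4.04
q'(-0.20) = -0.36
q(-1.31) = 2.41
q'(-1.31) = -18.96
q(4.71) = 857.20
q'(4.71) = 749.14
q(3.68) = 307.69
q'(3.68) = 350.94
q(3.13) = 154.81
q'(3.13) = 212.59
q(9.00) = 11960.67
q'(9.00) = 5371.14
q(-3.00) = 160.59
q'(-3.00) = -216.30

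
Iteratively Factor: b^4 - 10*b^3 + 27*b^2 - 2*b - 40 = (b + 1)*(b^3 - 11*b^2 + 38*b - 40) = (b - 5)*(b + 1)*(b^2 - 6*b + 8) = (b - 5)*(b - 2)*(b + 1)*(b - 4)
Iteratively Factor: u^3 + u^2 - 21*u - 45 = (u + 3)*(u^2 - 2*u - 15) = (u - 5)*(u + 3)*(u + 3)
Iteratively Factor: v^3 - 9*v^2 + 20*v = (v - 5)*(v^2 - 4*v) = (v - 5)*(v - 4)*(v)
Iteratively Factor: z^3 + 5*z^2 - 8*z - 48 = (z + 4)*(z^2 + z - 12) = (z - 3)*(z + 4)*(z + 4)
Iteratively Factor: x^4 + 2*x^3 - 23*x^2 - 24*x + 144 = (x - 3)*(x^3 + 5*x^2 - 8*x - 48) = (x - 3)*(x + 4)*(x^2 + x - 12) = (x - 3)^2*(x + 4)*(x + 4)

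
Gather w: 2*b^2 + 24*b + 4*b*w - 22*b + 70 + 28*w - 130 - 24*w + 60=2*b^2 + 2*b + w*(4*b + 4)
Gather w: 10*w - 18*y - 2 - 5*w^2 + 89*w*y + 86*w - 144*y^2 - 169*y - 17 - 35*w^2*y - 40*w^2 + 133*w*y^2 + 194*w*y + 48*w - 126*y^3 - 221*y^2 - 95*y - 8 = w^2*(-35*y - 45) + w*(133*y^2 + 283*y + 144) - 126*y^3 - 365*y^2 - 282*y - 27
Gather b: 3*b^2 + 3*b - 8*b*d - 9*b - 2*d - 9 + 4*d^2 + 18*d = 3*b^2 + b*(-8*d - 6) + 4*d^2 + 16*d - 9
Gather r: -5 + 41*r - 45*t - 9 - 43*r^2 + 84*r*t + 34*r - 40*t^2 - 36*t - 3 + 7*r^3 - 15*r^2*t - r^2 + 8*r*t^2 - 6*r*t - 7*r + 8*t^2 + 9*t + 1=7*r^3 + r^2*(-15*t - 44) + r*(8*t^2 + 78*t + 68) - 32*t^2 - 72*t - 16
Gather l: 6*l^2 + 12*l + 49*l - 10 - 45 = 6*l^2 + 61*l - 55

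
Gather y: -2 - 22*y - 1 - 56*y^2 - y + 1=-56*y^2 - 23*y - 2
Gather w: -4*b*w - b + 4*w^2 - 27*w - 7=-b + 4*w^2 + w*(-4*b - 27) - 7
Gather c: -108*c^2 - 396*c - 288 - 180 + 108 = -108*c^2 - 396*c - 360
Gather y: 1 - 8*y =1 - 8*y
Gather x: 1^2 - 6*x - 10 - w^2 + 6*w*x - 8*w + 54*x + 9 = -w^2 - 8*w + x*(6*w + 48)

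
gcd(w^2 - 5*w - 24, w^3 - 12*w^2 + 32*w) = w - 8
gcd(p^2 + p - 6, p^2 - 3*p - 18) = p + 3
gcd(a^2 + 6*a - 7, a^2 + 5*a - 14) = a + 7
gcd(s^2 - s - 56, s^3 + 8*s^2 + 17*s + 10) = 1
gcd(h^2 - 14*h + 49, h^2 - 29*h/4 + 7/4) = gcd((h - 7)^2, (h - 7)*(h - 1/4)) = h - 7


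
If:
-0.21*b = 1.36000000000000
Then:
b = -6.48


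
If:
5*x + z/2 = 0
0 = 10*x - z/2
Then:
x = 0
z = 0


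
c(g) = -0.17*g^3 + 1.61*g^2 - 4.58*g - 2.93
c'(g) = -0.51*g^2 + 3.22*g - 4.58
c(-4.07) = 53.84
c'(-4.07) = -26.13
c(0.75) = -5.53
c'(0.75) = -2.45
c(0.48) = -4.78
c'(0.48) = -3.15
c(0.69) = -5.38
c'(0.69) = -2.60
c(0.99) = -6.05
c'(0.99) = -1.89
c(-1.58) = 9.00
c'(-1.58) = -10.94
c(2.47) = -6.98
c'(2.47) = 0.26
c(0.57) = -5.05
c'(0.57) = -2.91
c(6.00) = -9.17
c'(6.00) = -3.62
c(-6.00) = 119.23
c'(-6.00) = -42.26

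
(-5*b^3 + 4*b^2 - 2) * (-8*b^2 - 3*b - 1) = 40*b^5 - 17*b^4 - 7*b^3 + 12*b^2 + 6*b + 2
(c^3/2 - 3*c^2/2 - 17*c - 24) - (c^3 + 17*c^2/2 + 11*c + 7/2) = -c^3/2 - 10*c^2 - 28*c - 55/2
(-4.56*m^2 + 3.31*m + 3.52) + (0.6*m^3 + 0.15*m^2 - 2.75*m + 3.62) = 0.6*m^3 - 4.41*m^2 + 0.56*m + 7.14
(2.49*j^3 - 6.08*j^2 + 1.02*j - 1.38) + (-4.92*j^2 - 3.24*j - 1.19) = 2.49*j^3 - 11.0*j^2 - 2.22*j - 2.57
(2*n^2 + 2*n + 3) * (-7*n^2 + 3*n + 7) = -14*n^4 - 8*n^3 - n^2 + 23*n + 21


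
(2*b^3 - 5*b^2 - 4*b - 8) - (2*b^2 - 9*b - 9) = 2*b^3 - 7*b^2 + 5*b + 1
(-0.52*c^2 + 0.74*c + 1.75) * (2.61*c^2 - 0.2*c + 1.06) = -1.3572*c^4 + 2.0354*c^3 + 3.8683*c^2 + 0.4344*c + 1.855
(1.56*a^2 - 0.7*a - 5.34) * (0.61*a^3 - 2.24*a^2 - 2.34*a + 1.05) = 0.9516*a^5 - 3.9214*a^4 - 5.3398*a^3 + 15.2376*a^2 + 11.7606*a - 5.607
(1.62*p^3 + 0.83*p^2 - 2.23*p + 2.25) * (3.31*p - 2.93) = 5.3622*p^4 - 1.9993*p^3 - 9.8132*p^2 + 13.9814*p - 6.5925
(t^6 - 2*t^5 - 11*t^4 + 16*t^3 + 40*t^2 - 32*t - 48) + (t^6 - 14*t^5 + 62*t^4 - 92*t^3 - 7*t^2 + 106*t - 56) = 2*t^6 - 16*t^5 + 51*t^4 - 76*t^3 + 33*t^2 + 74*t - 104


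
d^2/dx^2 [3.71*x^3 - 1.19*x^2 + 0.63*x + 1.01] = 22.26*x - 2.38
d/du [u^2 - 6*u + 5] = 2*u - 6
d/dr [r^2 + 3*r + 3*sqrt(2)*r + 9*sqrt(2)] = 2*r + 3 + 3*sqrt(2)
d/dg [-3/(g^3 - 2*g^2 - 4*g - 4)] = 3*(3*g^2 - 4*g - 4)/(-g^3 + 2*g^2 + 4*g + 4)^2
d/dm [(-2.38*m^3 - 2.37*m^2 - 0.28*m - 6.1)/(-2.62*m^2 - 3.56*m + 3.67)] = (6.2356*m^4 + 16.9456*m^3 - 18.5002*m^2 - 49.3598*m - 22.7436)/(6.8644*m^4 + 18.6544*m^3 - 6.5572*m^2 - 26.1304*m + 13.4689)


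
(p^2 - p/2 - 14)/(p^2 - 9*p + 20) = (p + 7/2)/(p - 5)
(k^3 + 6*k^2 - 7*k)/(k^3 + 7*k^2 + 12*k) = (k^2 + 6*k - 7)/(k^2 + 7*k + 12)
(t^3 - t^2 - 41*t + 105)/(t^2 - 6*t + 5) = (t^2 + 4*t - 21)/(t - 1)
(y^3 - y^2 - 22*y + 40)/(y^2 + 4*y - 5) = (y^2 - 6*y + 8)/(y - 1)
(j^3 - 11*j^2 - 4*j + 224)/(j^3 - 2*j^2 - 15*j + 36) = (j^2 - 15*j + 56)/(j^2 - 6*j + 9)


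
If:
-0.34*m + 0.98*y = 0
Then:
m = 2.88235294117647*y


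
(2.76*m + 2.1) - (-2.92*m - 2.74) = 5.68*m + 4.84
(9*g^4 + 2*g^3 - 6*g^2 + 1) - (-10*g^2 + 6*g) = 9*g^4 + 2*g^3 + 4*g^2 - 6*g + 1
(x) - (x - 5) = 5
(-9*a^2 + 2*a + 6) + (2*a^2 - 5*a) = -7*a^2 - 3*a + 6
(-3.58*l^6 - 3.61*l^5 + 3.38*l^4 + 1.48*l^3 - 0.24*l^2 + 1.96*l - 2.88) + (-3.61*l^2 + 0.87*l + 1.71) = -3.58*l^6 - 3.61*l^5 + 3.38*l^4 + 1.48*l^3 - 3.85*l^2 + 2.83*l - 1.17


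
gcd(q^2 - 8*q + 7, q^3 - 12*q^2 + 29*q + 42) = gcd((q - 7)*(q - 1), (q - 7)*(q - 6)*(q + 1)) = q - 7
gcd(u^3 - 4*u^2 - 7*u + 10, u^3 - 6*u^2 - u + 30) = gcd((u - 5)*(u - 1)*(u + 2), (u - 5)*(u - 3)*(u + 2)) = u^2 - 3*u - 10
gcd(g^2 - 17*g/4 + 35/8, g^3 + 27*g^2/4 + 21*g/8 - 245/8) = g - 7/4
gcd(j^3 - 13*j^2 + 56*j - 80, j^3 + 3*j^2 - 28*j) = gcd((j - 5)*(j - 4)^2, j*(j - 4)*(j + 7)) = j - 4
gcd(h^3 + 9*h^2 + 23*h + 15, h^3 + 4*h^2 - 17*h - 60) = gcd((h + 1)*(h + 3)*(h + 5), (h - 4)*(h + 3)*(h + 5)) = h^2 + 8*h + 15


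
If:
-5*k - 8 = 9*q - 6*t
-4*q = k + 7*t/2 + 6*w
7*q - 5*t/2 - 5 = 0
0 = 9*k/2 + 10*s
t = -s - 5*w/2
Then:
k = -5185/2151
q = 6575/6453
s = 1037/956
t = 5504/6453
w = -10003/12906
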